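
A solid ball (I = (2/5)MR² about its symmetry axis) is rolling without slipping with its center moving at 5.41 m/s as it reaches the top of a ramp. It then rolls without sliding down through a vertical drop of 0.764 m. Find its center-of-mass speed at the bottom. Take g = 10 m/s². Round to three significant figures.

v ≈ 6.34 m/s

Here I = (2/5)MR², so the shape factor k = I/(MR²) = 0.4.
Rolling without slipping gives ω = v/R, so the total kinetic energy is ½Mv² + ½Iω² = ½(1+k)Mv² = (7/10)Mv².
Energy conservation: (7/10)Mv₀² + Mgh = (7/10)Mv², so v² = v₀² + 2gh/(1+k).
v = √(5.41² + 2×10×0.764/1.4) = √40.18 ≈ 6.34 m/s.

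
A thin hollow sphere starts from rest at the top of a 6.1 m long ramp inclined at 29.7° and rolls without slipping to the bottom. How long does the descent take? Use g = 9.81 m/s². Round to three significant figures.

t ≈ 2.05 s

With I = (2/3)MR², the ratio k = I/(MR²) is 2/3.
Along the incline Mg sinθ − f = Ma, and torque about the center fR = Iα = kMR²(a/R) gives f = kMa.
Hence a = g sinθ/(1+k) = 9.81×sin29.7°/1.667 = 2.916 m/s².
Starting from rest, L = ½at², so t = √(2L/a) = √(2×6.1/2.916) ≈ 2.05 s.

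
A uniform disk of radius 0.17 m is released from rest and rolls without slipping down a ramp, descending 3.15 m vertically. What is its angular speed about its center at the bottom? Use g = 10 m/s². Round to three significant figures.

ω ≈ 38.1 rad/s

For this body I = (1/2)MR², i.e. k = I/(MR²) = 0.5.
Since it rolls without slipping, ω = v/R and KE = ½Mv² + ½Iω² = ½(1+k)Mv² = (3/4)Mv².
Energy conservation Mgh = ½(1+k)Mv² gives v = √(2gh/(1+k)) = √(2 × 10 × 3.15 / 1.5) = 6.481 m/s.
Then ω = v/R = 6.481 / 0.17 ≈ 38.1 rad/s.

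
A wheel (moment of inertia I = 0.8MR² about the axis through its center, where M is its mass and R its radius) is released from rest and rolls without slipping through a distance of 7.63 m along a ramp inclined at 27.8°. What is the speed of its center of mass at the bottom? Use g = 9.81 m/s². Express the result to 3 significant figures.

With I = 0.8MR², the ratio k = I/(MR²) is 0.8.
The rolling condition ω = v/R makes the rotational term ½I(v/R)² = ½kMv², so KE_total = ½(1+k)Mv² = (9/10)Mv².
The vertical drop is h = L sinθ = 7.63 × sin27.8° = 3.559 m.
Setting Mgh = (9/10)Mv² gives v = √(2gh/(1+k)) = √(2·9.81·3.559/1.8) ≈ 6.23 m/s.

v ≈ 6.23 m/s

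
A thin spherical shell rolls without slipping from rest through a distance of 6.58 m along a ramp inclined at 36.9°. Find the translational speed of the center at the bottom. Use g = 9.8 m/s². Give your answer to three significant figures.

v ≈ 6.82 m/s

With I = (2/3)MR², the ratio k = I/(MR²) is 2/3.
The rolling condition ω = v/R makes the rotational term ½I(v/R)² = ½kMv², so KE_total = ½(1+k)Mv² = (5/6)Mv².
The vertical drop is h = L sinθ = 6.58 × sin36.9° = 3.951 m.
Energy conservation: Mgh = (5/6)Mv², so v = √(2gh/(1+k)) = √(2 × 9.8 × 3.951 / 1.667) ≈ 6.82 m/s.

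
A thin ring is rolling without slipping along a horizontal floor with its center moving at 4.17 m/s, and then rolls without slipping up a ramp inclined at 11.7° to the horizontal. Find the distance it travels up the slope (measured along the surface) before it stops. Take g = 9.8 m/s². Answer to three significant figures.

Here I = MR², so the shape factor k = I/(MR²) = 1.
Pure rolling means v = ωR; then KE = ½Mv² + ½I(v/R)² = ½(1+k)Mv² = Mv².
Setting this equal to Mgh gives the vertical rise h = (1+k)v₀²/(2g) = 2×4.17²/(2×9.8) = 1.774 m.
Along the incline, d = h/sinθ = 1.774/sin11.7° ≈ 8.75 m.

d ≈ 8.75 m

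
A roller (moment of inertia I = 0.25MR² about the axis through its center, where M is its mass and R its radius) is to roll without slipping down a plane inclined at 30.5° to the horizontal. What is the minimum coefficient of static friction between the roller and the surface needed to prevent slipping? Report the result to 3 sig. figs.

μ_min ≈ 0.118

Here I = 0.25MR², so the shape factor k = I/(MR²) = 0.25.
Along the incline Mg sinθ − f = Ma, and torque about the center fR = Iα = kMR²(a/R) gives f = kMa.
These give a = g sinθ/(1+k) and the required friction f = kMg sinθ/(1+k).
The normal force is N = Mg cosθ, so μ_min = f/N = k tanθ/(1+k).
μ_min = 0.25 × tan30.5° / 1.25 ≈ 0.118.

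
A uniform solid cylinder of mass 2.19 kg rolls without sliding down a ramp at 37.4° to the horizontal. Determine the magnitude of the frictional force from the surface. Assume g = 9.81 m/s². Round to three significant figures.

The moment of inertia is (1/2)MR², giving k ≡ I/(MR²) = 0.5.
Translational: Mg sinθ − f = Ma. Rotational about the CM: fR = Iα = kMRa, so f = kMa.
Combining, a = g sinθ/(1+k) and f = kMa = kMg sinθ/(1+k).
f = 0.5 × 2.19 × 9.81 × sin37.4° / 1.5 ≈ 4.35 N.

f ≈ 4.35 N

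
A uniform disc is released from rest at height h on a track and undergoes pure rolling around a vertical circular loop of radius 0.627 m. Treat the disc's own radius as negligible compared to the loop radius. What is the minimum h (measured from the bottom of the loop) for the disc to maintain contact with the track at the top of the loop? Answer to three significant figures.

The moment of inertia is (1/2)MR², giving k ≡ I/(MR²) = 0.5.
At the top, contact is just lost when gravity alone supplies the centripetal force: Mg = Mv_top²/r, i.e. v_top² = gr.
With ω = v/R, the kinetic energy at speed v is ½(1+k)Mv² = (3/4)Mv².
Energy conservation from release (height h) to the top (height 2r): Mgh = Mg(2r) + (3/4)M·gr.
Thus h_min = 2r + (1+k)r/2 = r(2 + 1.5/2) = 0.627 × 2.75 ≈ 1.72 m.

h_min ≈ 1.72 m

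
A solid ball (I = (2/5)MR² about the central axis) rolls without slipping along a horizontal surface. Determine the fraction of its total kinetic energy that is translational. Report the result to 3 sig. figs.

fraction ≈ 0.714

For this body I = (2/5)MR², i.e. k = I/(MR²) = 0.4.
Since ω = v/R, the translational part is ½Mv² and the rotational part is ½I(v/R)² = ½kMv²; the total is ½(1+k)Mv².
The translational fraction is therefore 1/(1+k) = 1/1.4 ≈ 0.714.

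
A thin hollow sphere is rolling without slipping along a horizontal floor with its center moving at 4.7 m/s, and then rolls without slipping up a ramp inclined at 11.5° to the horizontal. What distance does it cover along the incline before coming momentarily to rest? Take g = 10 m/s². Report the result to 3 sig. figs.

d ≈ 9.23 m

With I = (2/3)MR², the ratio k = I/(MR²) is 2/3.
Rolling without slipping gives ω = v/R, so the total kinetic energy is ½Mv² + ½Iω² = ½(1+k)Mv² = (5/6)Mv².
Setting this equal to Mgh gives the vertical rise h = (1+k)v₀²/(2g) = 1.667×4.7²/(2×10) = 1.841 m.
Along the incline, d = h/sinθ = 1.841/sin11.5° ≈ 9.23 m.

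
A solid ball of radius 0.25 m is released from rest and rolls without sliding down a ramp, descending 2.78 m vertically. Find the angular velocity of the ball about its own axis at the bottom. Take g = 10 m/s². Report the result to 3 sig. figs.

ω ≈ 25.2 rad/s

The moment of inertia is (2/5)MR², giving k ≡ I/(MR²) = 0.4.
The rolling condition ω = v/R makes the rotational term ½I(v/R)² = ½kMv², so KE_total = ½(1+k)Mv² = (7/10)Mv².
Energy conservation Mgh = ½(1+k)Mv² gives v = √(2gh/(1+k)) = √(2 × 10 × 2.78 / 1.4) = 6.302 m/s.
The angular speed follows from ω = v/R = 6.302/0.25 ≈ 25.2 rad/s.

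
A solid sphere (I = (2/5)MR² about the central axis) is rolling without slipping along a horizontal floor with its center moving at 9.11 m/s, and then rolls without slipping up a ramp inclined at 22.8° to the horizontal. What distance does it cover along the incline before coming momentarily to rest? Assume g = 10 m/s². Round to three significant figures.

The moment of inertia is (2/5)MR², giving k ≡ I/(MR²) = 0.4.
Since it rolls without slipping, ω = v/R and KE = ½Mv² + ½Iω² = ½(1+k)Mv² = (7/10)Mv².
Setting this equal to Mgh gives the vertical rise h = (1+k)v₀²/(2g) = 1.4×9.11²/(2×10) = 5.809 m.
Along the incline, d = h/sinθ = 5.809/sin22.8° ≈ 15.0 m.

d ≈ 15.0 m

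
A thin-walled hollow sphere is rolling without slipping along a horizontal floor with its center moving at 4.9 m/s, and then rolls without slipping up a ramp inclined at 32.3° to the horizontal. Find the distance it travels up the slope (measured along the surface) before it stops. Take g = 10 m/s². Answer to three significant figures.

The moment of inertia is (2/3)MR², giving k ≡ I/(MR²) = 2/3.
The rolling condition ω = v/R makes the rotational term ½I(v/R)² = ½kMv², so KE_total = ½(1+k)Mv² = (5/6)Mv².
Setting this equal to Mgh gives the vertical rise h = (1+k)v₀²/(2g) = 1.667×4.9²/(2×10) = 2.001 m.
The distance along the slope is d = h/sinθ = 2.001/sin32.3° ≈ 3.74 m.

d ≈ 3.74 m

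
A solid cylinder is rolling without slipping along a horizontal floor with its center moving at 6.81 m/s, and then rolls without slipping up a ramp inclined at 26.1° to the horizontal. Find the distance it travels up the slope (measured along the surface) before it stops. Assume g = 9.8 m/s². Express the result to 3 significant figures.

Here I = (1/2)MR², so the shape factor k = I/(MR²) = 0.5.
The rolling condition ω = v/R makes the rotational term ½I(v/R)² = ½kMv², so KE_total = ½(1+k)Mv² = (3/4)Mv².
Setting this equal to Mgh gives the vertical rise h = (1+k)v₀²/(2g) = 1.5×6.81²/(2×9.8) = 3.549 m.
Along the incline, d = h/sinθ = 3.549/sin26.1° ≈ 8.07 m.

d ≈ 8.07 m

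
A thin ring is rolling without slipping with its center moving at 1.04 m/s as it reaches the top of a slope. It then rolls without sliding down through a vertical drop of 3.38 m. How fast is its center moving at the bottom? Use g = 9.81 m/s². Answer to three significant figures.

v ≈ 5.85 m/s

With I = MR², the ratio k = I/(MR²) is 1.
Pure rolling means v = ωR; then KE = ½Mv² + ½I(v/R)² = ½(1+k)Mv² = Mv².
Energy conservation: Mv₀² + Mgh = Mv², so v² = v₀² + 2gh/(1+k).
v = √(1.04² + 2×9.81×3.38/2) = √34.24 ≈ 5.85 m/s.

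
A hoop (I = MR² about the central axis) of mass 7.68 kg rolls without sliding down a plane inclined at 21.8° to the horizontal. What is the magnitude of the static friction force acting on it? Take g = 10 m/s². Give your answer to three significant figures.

The moment of inertia is MR², giving k ≡ I/(MR²) = 1.
Translational: Mg sinθ − f = Ma. Rotational about the CM: fR = Iα = kMRa, so f = kMa.
Combining, a = g sinθ/(1+k) and f = kMa = kMg sinθ/(1+k).
f = 1 × 7.68 × 10 × sin21.8° / 2 ≈ 14.3 N.

f ≈ 14.3 N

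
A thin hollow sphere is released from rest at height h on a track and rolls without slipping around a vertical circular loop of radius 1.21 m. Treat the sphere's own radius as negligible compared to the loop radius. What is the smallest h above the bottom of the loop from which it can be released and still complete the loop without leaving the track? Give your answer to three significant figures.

With I = (2/3)MR², the ratio k = I/(MR²) is 2/3.
At the top, contact is just lost when gravity alone supplies the centripetal force: Mg = Mv_top²/r, i.e. v_top² = gr.
With ω = v/R, the kinetic energy at speed v is ½(1+k)Mv² = (5/6)Mv².
Energy conservation from release (height h) to the top (height 2r): Mgh = Mg(2r) + (5/6)M·gr.
Thus h_min = 2r + (1+k)r/2 = r(2 + 1.667/2) = 1.21 × 2.833 ≈ 3.43 m.

h_min ≈ 3.43 m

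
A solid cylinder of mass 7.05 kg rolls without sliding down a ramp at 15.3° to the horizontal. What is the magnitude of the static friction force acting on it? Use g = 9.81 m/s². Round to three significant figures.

f ≈ 6.08 N

With I = (1/2)MR², the ratio k = I/(MR²) is 0.5.
Newton's second law down the slope: Mg sinθ − f = Ma. The torque equation fR = Iα (with α = a/R) gives f = kMa.
Combining, a = g sinθ/(1+k) and f = kMa = kMg sinθ/(1+k).
f = 0.5 × 7.05 × 9.81 × sin15.3° / 1.5 ≈ 6.08 N.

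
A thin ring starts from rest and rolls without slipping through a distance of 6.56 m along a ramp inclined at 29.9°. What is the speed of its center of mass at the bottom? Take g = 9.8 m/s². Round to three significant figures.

v ≈ 5.66 m/s

Here I = MR², so the shape factor k = I/(MR²) = 1.
The rolling condition ω = v/R makes the rotational term ½I(v/R)² = ½kMv², so KE_total = ½(1+k)Mv² = Mv².
The vertical drop is h = L sinθ = 6.56 × sin29.9° = 3.27 m.
Setting Mgh = Mv² gives v = √(2gh/(1+k)) = √(2·9.8·3.27/2) ≈ 5.66 m/s.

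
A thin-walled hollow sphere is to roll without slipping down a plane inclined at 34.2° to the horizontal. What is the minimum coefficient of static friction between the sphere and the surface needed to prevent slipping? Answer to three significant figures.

μ_min ≈ 0.272

The moment of inertia is (2/3)MR², giving k ≡ I/(MR²) = 2/3.
Along the incline Mg sinθ − f = Ma, and torque about the center fR = Iα = kMR²(a/R) gives f = kMa.
These give a = g sinθ/(1+k) and the required friction f = kMg sinθ/(1+k).
With N = Mg cosθ, the no-slip condition f ≤ μN gives μ_min = f/N = k tanθ/(1+k).
μ_min = (2/3) × tan34.2° / 1.667 ≈ 0.272.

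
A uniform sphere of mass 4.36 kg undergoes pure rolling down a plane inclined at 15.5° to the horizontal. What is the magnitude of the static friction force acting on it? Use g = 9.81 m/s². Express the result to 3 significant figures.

For this body I = (2/5)MR², i.e. k = I/(MR²) = 0.4.
Translational: Mg sinθ − f = Ma. Rotational about the CM: fR = Iα = kMRa, so f = kMa.
Combining, a = g sinθ/(1+k) and f = kMa = kMg sinθ/(1+k).
f = 0.4 × 4.36 × 9.81 × sin15.5° / 1.4 ≈ 3.27 N.

f ≈ 3.27 N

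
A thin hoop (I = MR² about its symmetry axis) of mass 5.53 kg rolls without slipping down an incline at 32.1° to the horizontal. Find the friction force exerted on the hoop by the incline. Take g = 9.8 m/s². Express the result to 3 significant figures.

f ≈ 14.4 N

The moment of inertia is MR², giving k ≡ I/(MR²) = 1.
Translational: Mg sinθ − f = Ma. Rotational about the CM: fR = Iα = kMRa, so f = kMa.
Combining, a = g sinθ/(1+k) and f = kMa = kMg sinθ/(1+k).
f = 1 × 5.53 × 9.8 × sin32.1° / 2 ≈ 14.4 N.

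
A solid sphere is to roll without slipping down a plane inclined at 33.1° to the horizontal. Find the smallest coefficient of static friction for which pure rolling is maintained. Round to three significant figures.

μ_min ≈ 0.186

The moment of inertia is (2/5)MR², giving k ≡ I/(MR²) = 0.4.
Translational: Mg sinθ − f = Ma. Rotational about the CM: fR = Iα = kMRa, so f = kMa.
These give a = g sinθ/(1+k) and the required friction f = kMg sinθ/(1+k).
With N = Mg cosθ, the no-slip condition f ≤ μN gives μ_min = f/N = k tanθ/(1+k).
μ_min = 0.4 × tan33.1° / 1.4 ≈ 0.186.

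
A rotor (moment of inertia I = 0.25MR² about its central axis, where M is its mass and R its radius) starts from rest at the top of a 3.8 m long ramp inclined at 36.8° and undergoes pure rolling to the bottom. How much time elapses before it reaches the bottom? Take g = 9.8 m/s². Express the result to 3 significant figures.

t ≈ 1.27 s

The moment of inertia is 0.25MR², giving k ≡ I/(MR²) = 0.25.
Newton's second law down the slope: Mg sinθ − f = Ma. The torque equation fR = Iα (with α = a/R) gives f = kMa.
Hence a = g sinθ/(1+k) = 9.8×sin36.8°/1.25 = 4.696 m/s².
With constant a from rest, t = √(2L/a) = √(2·3.8/4.696) ≈ 1.27 s.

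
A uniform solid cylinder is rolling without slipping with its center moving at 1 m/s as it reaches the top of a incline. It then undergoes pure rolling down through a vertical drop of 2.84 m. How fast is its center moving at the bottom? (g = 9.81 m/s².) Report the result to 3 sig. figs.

v ≈ 6.18 m/s

The moment of inertia is (1/2)MR², giving k ≡ I/(MR²) = 0.5.
Pure rolling means v = ωR; then KE = ½Mv² + ½I(v/R)² = ½(1+k)Mv² = (3/4)Mv².
Conserving energy between top and bottom: (3/4)Mv² = (3/4)Mv₀² + Mgh, hence v² = v₀² + 2gh/(1+k).
v = √(1² + 2×9.81×2.84/1.5) = √38.15 ≈ 6.18 m/s.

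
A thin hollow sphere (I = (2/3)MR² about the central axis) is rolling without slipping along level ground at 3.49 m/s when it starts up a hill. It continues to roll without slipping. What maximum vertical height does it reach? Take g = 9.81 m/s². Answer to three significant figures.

The moment of inertia is (2/3)MR², giving k ≡ I/(MR²) = 2/3.
Since it rolls without slipping, ω = v/R and KE = ½Mv² + ½Iω² = ½(1+k)Mv² = (5/6)Mv².
All of this converts to potential energy at the highest point: (5/6)Mv₀² = Mgh.
Thus h = (1+k)v₀²/(2g) = 1.667 × 3.49² / (2 × 9.81) ≈ 1.03 m.

h ≈ 1.03 m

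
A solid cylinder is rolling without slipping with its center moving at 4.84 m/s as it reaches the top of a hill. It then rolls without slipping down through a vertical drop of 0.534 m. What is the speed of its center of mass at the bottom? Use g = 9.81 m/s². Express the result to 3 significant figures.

v ≈ 5.51 m/s

For this body I = (1/2)MR², i.e. k = I/(MR²) = 0.5.
The rolling condition ω = v/R makes the rotational term ½I(v/R)² = ½kMv², so KE_total = ½(1+k)Mv² = (3/4)Mv².
Conserving energy between top and bottom: (3/4)Mv² = (3/4)Mv₀² + Mgh, hence v² = v₀² + 2gh/(1+k).
v = √(4.84² + 2×9.81×0.534/1.5) = √30.41 ≈ 5.51 m/s.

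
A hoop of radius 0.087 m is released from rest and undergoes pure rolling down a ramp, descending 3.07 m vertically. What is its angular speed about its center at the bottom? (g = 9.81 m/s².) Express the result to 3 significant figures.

ω ≈ 63.1 rad/s

For this body I = MR², i.e. k = I/(MR²) = 1.
Since it rolls without slipping, ω = v/R and KE = ½Mv² + ½Iω² = ½(1+k)Mv² = Mv².
Energy conservation Mgh = ½(1+k)Mv² gives v = √(2gh/(1+k)) = √(2 × 9.81 × 3.07 / 2) = 5.488 m/s.
The angular speed follows from ω = v/R = 5.488/0.087 ≈ 63.1 rad/s.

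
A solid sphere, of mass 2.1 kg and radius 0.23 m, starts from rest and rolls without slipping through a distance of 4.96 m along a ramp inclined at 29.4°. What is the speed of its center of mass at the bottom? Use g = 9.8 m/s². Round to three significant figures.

v ≈ 5.84 m/s

With I = (2/5)MR², the ratio k = I/(MR²) is 0.4.
The rolling condition ω = v/R makes the rotational term ½I(v/R)² = ½kMv², so KE_total = ½(1+k)Mv² = (7/10)Mv².
The vertical drop is h = L sinθ = 4.96 × sin29.4° = 2.435 m.
Energy conservation: Mgh = (7/10)Mv², so v = √(2gh/(1+k)) = √(2 × 9.8 × 2.435 / 1.4) ≈ 5.84 m/s.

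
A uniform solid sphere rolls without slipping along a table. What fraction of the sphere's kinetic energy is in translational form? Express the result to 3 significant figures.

With I = (2/5)MR², the ratio k = I/(MR²) is 0.4.
With ω = v/R, KE_trans = ½Mv² and KE_rot = ½Iω² = ½kMv², so KE_total = ½(1+k)Mv².
The translational fraction is therefore 1/(1+k) = 1/1.4 ≈ 0.714.

fraction ≈ 0.714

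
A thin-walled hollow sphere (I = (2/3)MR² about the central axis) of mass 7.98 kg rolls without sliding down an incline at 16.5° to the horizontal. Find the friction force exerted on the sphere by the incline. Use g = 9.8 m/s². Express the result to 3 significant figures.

The moment of inertia is (2/3)MR², giving k ≡ I/(MR²) = 2/3.
Newton's second law down the slope: Mg sinθ − f = Ma. The torque equation fR = Iα (with α = a/R) gives f = kMa.
Combining, a = g sinθ/(1+k) and f = kMa = kMg sinθ/(1+k).
f = (2/3) × 7.98 × 9.8 × sin16.5° / 1.667 ≈ 8.88 N.

f ≈ 8.88 N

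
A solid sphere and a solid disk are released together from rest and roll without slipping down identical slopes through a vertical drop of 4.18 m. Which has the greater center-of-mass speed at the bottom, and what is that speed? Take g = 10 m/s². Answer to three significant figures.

the solid sphere, at v ≈ 7.73 m/s

For rolling without slipping, Mgh = ½(1+k)Mv² where k = I/(MR²), so v = √(2gh/(1+k)).
Solid sphere: k = 0.4, giving v = √(2×10×4.18/1.4) = 7.728 m/s.
Solid disk: k = 0.5, giving v = √(2×10×4.18/1.5) = 7.465 m/s.
The smaller k wins: the solid sphere, at ≈ 7.73 m/s.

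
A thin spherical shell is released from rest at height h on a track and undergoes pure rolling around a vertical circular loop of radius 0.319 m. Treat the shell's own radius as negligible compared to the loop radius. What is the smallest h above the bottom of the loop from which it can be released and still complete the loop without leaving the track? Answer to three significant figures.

With I = (2/3)MR², the ratio k = I/(MR²) is 2/3.
At the top of the loop, the minimum-contact condition is Mg = Mv_top²/r, so v_top² = gr.
With ω = v/R, the kinetic energy at speed v is ½(1+k)Mv² = (5/6)Mv².
Energy conservation from release (height h) to the top (height 2r): Mgh = Mg(2r) + (5/6)M·gr.
Thus h_min = 2r + (1+k)r/2 = r(2 + 1.667/2) = 0.319 × 2.833 ≈ 0.904 m.

h_min ≈ 0.904 m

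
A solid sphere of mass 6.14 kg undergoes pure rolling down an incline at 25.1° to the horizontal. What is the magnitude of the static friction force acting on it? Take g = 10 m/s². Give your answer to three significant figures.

f ≈ 7.44 N

Here I = (2/5)MR², so the shape factor k = I/(MR²) = 0.4.
Translational: Mg sinθ − f = Ma. Rotational about the CM: fR = Iα = kMRa, so f = kMa.
Combining, a = g sinθ/(1+k) and f = kMa = kMg sinθ/(1+k).
f = 0.4 × 6.14 × 10 × sin25.1° / 1.4 ≈ 7.44 N.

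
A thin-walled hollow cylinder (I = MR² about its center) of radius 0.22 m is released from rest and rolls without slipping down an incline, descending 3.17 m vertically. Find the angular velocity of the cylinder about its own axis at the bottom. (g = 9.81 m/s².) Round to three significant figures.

Here I = MR², so the shape factor k = I/(MR²) = 1.
Pure rolling means v = ωR; then KE = ½Mv² + ½I(v/R)² = ½(1+k)Mv² = Mv².
Energy conservation Mgh = ½(1+k)Mv² gives v = √(2gh/(1+k)) = √(2 × 9.81 × 3.17 / 2) = 5.577 m/s.
The angular speed follows from ω = v/R = 5.577/0.22 ≈ 25.3 rad/s.

ω ≈ 25.3 rad/s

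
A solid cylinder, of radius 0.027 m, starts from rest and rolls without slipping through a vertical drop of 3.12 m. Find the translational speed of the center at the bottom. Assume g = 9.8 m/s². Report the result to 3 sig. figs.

v ≈ 6.38 m/s

With I = (1/2)MR², the ratio k = I/(MR²) is 0.5.
The rolling condition ω = v/R makes the rotational term ½I(v/R)² = ½kMv², so KE_total = ½(1+k)Mv² = (3/4)Mv².
Setting Mgh = (3/4)Mv² gives v = √(2gh/(1+k)) = √(2·9.8·3.12/1.5) ≈ 6.38 m/s.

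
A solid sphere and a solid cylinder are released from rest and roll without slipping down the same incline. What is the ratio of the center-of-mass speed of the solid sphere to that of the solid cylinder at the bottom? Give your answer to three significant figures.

v_ratio ≈ 1.04

Each satisfies Mgh = ½(1+k)Mv² with k = I/(MR²), so v ∝ 1/√(1+k).
For the solid sphere k = 0.4; for the solid cylinder k = 0.5.
v₁/v₂ = √((1+k₂)/(1+k₁)) = √(1.5/1.4) ≈ 1.04.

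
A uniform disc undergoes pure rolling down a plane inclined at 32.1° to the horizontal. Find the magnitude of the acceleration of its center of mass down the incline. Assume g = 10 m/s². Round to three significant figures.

a ≈ 3.54 m/s²

The moment of inertia is (1/2)MR², giving k ≡ I/(MR²) = 0.5.
Newton's second law down the slope: Mg sinθ − f = Ma. The torque equation fR = Iα (with α = a/R) gives f = kMa.
Eliminating f: Mg sinθ = (1+k)Ma, so a = g sinθ/(1+k) = 10 × sin32.1° / 1.5 ≈ 3.54 m/s².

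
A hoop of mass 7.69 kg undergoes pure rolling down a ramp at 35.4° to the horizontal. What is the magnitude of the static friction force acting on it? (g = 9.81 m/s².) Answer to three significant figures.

f ≈ 21.9 N

With I = MR², the ratio k = I/(MR²) is 1.
Newton's second law down the slope: Mg sinθ − f = Ma. The torque equation fR = Iα (with α = a/R) gives f = kMa.
Combining, a = g sinθ/(1+k) and f = kMa = kMg sinθ/(1+k).
f = 1 × 7.69 × 9.81 × sin35.4° / 2 ≈ 21.9 N.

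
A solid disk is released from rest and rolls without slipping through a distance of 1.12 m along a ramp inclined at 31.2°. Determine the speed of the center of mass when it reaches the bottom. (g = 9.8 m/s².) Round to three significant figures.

Here I = (1/2)MR², so the shape factor k = I/(MR²) = 0.5.
Since it rolls without slipping, ω = v/R and KE = ½Mv² + ½Iω² = ½(1+k)Mv² = (3/4)Mv².
The vertical drop is h = L sinθ = 1.12 × sin31.2° = 0.5802 m.
Setting Mgh = (3/4)Mv² gives v = √(2gh/(1+k)) = √(2·9.8·0.5802/1.5) ≈ 2.75 m/s.

v ≈ 2.75 m/s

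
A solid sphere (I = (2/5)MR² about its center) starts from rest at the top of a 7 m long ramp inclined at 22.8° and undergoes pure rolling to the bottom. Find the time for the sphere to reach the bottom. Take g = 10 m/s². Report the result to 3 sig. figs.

For this body I = (2/5)MR², i.e. k = I/(MR²) = 0.4.
Along the incline Mg sinθ − f = Ma, and torque about the center fR = Iα = kMR²(a/R) gives f = kMa.
Hence a = g sinθ/(1+k) = 10×sin22.8°/1.4 = 2.768 m/s².
With constant a from rest, t = √(2L/a) = √(2·7/2.768) ≈ 2.25 s.

t ≈ 2.25 s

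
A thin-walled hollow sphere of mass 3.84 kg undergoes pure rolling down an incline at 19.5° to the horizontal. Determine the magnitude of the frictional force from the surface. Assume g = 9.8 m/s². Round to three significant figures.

f ≈ 5.02 N

Here I = (2/3)MR², so the shape factor k = I/(MR²) = 2/3.
Translational: Mg sinθ − f = Ma. Rotational about the CM: fR = Iα = kMRa, so f = kMa.
Combining, a = g sinθ/(1+k) and f = kMa = kMg sinθ/(1+k).
f = (2/3) × 3.84 × 9.8 × sin19.5° / 1.667 ≈ 5.02 N.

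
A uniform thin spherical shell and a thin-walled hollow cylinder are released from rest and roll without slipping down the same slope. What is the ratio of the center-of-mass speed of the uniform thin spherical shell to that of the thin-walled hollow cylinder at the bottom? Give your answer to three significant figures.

Each satisfies Mgh = ½(1+k)Mv² with k = I/(MR²), so v ∝ 1/√(1+k).
For the uniform thin spherical shell k = 2/3; for the thin-walled hollow cylinder k = 1.
v₁/v₂ = √((1+k₂)/(1+k₁)) = √(2/1.667) ≈ 1.10.

v_ratio ≈ 1.10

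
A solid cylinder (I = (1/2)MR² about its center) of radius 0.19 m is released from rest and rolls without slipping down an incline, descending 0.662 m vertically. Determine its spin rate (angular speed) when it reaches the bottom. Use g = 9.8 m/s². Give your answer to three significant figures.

With I = (1/2)MR², the ratio k = I/(MR²) is 0.5.
Rolling without slipping gives ω = v/R, so the total kinetic energy is ½Mv² + ½Iω² = ½(1+k)Mv² = (3/4)Mv².
Energy conservation Mgh = ½(1+k)Mv² gives v = √(2gh/(1+k)) = √(2 × 9.8 × 0.662 / 1.5) = 2.941 m/s.
Then ω = v/R = 2.941 / 0.19 ≈ 15.5 rad/s.

ω ≈ 15.5 rad/s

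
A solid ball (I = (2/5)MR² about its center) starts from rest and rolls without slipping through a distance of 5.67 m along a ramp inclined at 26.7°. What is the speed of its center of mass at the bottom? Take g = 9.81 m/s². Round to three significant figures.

v ≈ 5.98 m/s

Here I = (2/5)MR², so the shape factor k = I/(MR²) = 0.4.
The rolling condition ω = v/R makes the rotational term ½I(v/R)² = ½kMv², so KE_total = ½(1+k)Mv² = (7/10)Mv².
The vertical drop is h = L sinθ = 5.67 × sin26.7° = 2.548 m.
Setting Mgh = (7/10)Mv² gives v = √(2gh/(1+k)) = √(2·9.81·2.548/1.4) ≈ 5.98 m/s.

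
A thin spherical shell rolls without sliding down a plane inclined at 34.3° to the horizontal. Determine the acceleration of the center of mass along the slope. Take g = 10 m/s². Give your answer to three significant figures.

With I = (2/3)MR², the ratio k = I/(MR²) is 2/3.
Along the incline Mg sinθ − f = Ma, and torque about the center fR = Iα = kMR²(a/R) gives f = kMa.
Eliminating f: Mg sinθ = (1+k)Ma, so a = g sinθ/(1+k) = 10 × sin34.3° / 1.667 ≈ 3.38 m/s².

a ≈ 3.38 m/s²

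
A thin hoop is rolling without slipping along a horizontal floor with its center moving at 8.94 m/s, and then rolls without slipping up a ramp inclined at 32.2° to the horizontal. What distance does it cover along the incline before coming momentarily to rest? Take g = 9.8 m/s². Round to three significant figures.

For this body I = MR², i.e. k = I/(MR²) = 1.
Rolling without slipping gives ω = v/R, so the total kinetic energy is ½Mv² + ½Iω² = ½(1+k)Mv² = Mv².
Setting this equal to Mgh gives the vertical rise h = (1+k)v₀²/(2g) = 2×8.94²/(2×9.8) = 8.155 m.
The distance along the slope is d = h/sinθ = 8.155/sin32.2° ≈ 15.3 m.

d ≈ 15.3 m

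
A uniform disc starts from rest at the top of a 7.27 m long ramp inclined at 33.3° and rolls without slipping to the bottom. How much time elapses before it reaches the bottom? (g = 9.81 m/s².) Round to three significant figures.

t ≈ 2.01 s

With I = (1/2)MR², the ratio k = I/(MR²) is 0.5.
Along the incline Mg sinθ − f = Ma, and torque about the center fR = Iα = kMR²(a/R) gives f = kMa.
Hence a = g sinθ/(1+k) = 9.81×sin33.3°/1.5 = 3.591 m/s².
Starting from rest, L = ½at², so t = √(2L/a) = √(2×7.27/3.591) ≈ 2.01 s.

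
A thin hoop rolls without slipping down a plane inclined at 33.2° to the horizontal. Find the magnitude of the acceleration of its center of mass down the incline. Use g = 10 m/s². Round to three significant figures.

a ≈ 2.74 m/s²

The moment of inertia is MR², giving k ≡ I/(MR²) = 1.
Along the incline Mg sinθ − f = Ma, and torque about the center fR = Iα = kMR²(a/R) gives f = kMa.
Eliminating f: Mg sinθ = (1+k)Ma, so a = g sinθ/(1+k) = 10 × sin33.2° / 2 ≈ 2.74 m/s².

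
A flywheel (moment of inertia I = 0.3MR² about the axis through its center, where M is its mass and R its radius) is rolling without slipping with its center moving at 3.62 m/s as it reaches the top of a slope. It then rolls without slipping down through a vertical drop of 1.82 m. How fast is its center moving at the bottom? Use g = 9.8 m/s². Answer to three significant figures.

v ≈ 6.37 m/s

With I = 0.3MR², the ratio k = I/(MR²) is 0.3.
Pure rolling means v = ωR; then KE = ½Mv² + ½I(v/R)² = ½(1+k)Mv² = (13/20)Mv².
Conserving energy between top and bottom: (13/20)Mv² = (13/20)Mv₀² + Mgh, hence v² = v₀² + 2gh/(1+k).
v = √(3.62² + 2×9.8×1.82/1.3) = √40.54 ≈ 6.37 m/s.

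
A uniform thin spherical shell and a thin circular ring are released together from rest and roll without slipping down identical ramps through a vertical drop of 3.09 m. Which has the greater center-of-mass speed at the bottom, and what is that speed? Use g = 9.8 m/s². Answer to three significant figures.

For rolling without slipping, Mgh = ½(1+k)Mv² where k = I/(MR²), so v = √(2gh/(1+k)).
Uniform thin spherical shell: k = 2/3, giving v = √(2×9.8×3.09/1.667) = 6.028 m/s.
Thin circular ring: k = 1, giving v = √(2×9.8×3.09/2) = 5.503 m/s.
The smaller k wins: the uniform thin spherical shell, at ≈ 6.03 m/s.

the uniform thin spherical shell, at v ≈ 6.03 m/s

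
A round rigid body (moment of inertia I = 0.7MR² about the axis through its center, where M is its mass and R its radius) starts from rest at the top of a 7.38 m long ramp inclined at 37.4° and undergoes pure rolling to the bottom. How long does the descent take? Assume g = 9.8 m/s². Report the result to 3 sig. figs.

t ≈ 2.05 s

With I = 0.7MR², the ratio k = I/(MR²) is 0.7.
Newton's second law down the slope: Mg sinθ − f = Ma. The torque equation fR = Iα (with α = a/R) gives f = kMa.
Hence a = g sinθ/(1+k) = 9.8×sin37.4°/1.7 = 3.501 m/s².
Starting from rest, L = ½at², so t = √(2L/a) = √(2×7.38/3.501) ≈ 2.05 s.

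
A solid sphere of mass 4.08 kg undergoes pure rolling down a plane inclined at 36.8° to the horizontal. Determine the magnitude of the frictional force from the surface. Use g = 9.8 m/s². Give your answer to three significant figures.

With I = (2/5)MR², the ratio k = I/(MR²) is 0.4.
Newton's second law down the slope: Mg sinθ − f = Ma. The torque equation fR = Iα (with α = a/R) gives f = kMa.
Combining, a = g sinθ/(1+k) and f = kMa = kMg sinθ/(1+k).
f = 0.4 × 4.08 × 9.8 × sin36.8° / 1.4 ≈ 6.84 N.

f ≈ 6.84 N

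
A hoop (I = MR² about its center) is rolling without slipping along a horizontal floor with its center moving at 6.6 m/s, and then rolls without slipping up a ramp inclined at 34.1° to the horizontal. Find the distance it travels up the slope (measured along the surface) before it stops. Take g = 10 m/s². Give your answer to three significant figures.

For this body I = MR², i.e. k = I/(MR²) = 1.
Since it rolls without slipping, ω = v/R and KE = ½Mv² + ½Iω² = ½(1+k)Mv² = Mv².
Setting this equal to Mgh gives the vertical rise h = (1+k)v₀²/(2g) = 2×6.6²/(2×10) = 4.356 m.
The distance along the slope is d = h/sinθ = 4.356/sin34.1° ≈ 7.77 m.

d ≈ 7.77 m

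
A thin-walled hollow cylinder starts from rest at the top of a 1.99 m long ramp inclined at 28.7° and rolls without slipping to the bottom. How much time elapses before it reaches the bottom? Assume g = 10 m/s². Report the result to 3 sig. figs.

t ≈ 1.29 s

The moment of inertia is MR², giving k ≡ I/(MR²) = 1.
Translational: Mg sinθ − f = Ma. Rotational about the CM: fR = Iα = kMRa, so f = kMa.
Hence a = g sinθ/(1+k) = 10×sin28.7°/2 = 2.401 m/s².
With constant a from rest, t = √(2L/a) = √(2·1.99/2.401) ≈ 1.29 s.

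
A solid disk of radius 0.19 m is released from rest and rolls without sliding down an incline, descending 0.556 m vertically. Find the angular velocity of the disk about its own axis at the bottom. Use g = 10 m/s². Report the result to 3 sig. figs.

The moment of inertia is (1/2)MR², giving k ≡ I/(MR²) = 0.5.
Since it rolls without slipping, ω = v/R and KE = ½Mv² + ½Iω² = ½(1+k)Mv² = (3/4)Mv².
Energy conservation Mgh = ½(1+k)Mv² gives v = √(2gh/(1+k)) = √(2 × 10 × 0.556 / 1.5) = 2.723 m/s.
The angular speed follows from ω = v/R = 2.723/0.19 ≈ 14.3 rad/s.

ω ≈ 14.3 rad/s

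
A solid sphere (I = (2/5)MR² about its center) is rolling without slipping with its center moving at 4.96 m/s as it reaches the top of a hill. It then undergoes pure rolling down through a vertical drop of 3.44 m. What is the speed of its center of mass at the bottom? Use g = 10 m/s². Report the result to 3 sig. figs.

v ≈ 8.59 m/s

With I = (2/5)MR², the ratio k = I/(MR²) is 0.4.
Rolling without slipping gives ω = v/R, so the total kinetic energy is ½Mv² + ½Iω² = ½(1+k)Mv² = (7/10)Mv².
Energy conservation: (7/10)Mv₀² + Mgh = (7/10)Mv², so v² = v₀² + 2gh/(1+k).
v = √(4.96² + 2×10×3.44/1.4) = √73.74 ≈ 8.59 m/s.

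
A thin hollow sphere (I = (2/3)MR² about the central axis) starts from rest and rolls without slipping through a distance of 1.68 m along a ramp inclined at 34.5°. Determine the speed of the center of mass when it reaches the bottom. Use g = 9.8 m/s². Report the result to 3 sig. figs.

v ≈ 3.35 m/s

Here I = (2/3)MR², so the shape factor k = I/(MR²) = 2/3.
Rolling without slipping gives ω = v/R, so the total kinetic energy is ½Mv² + ½Iω² = ½(1+k)Mv² = (5/6)Mv².
The vertical drop is h = L sinθ = 1.68 × sin34.5° = 0.9516 m.
Setting Mgh = (5/6)Mv² gives v = √(2gh/(1+k)) = √(2·9.8·0.9516/1.667) ≈ 3.35 m/s.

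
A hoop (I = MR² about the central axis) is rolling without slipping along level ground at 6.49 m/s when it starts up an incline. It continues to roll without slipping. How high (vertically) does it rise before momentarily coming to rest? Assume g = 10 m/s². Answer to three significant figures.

h ≈ 4.21 m

The moment of inertia is MR², giving k ≡ I/(MR²) = 1.
The rolling condition ω = v/R makes the rotational term ½I(v/R)² = ½kMv², so KE_total = ½(1+k)Mv² = Mv².
At the top the kinetic energy is zero, so Mv₀² = Mgh.
Thus h = (1+k)v₀²/(2g) = 2 × 6.49² / (2 × 10) ≈ 4.21 m.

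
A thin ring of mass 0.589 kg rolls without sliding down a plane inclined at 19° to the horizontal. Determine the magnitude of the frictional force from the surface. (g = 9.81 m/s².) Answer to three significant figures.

f ≈ 0.941 N

With I = MR², the ratio k = I/(MR²) is 1.
Along the incline Mg sinθ − f = Ma, and torque about the center fR = Iα = kMR²(a/R) gives f = kMa.
Combining, a = g sinθ/(1+k) and f = kMa = kMg sinθ/(1+k).
f = 1 × 0.589 × 9.81 × sin19° / 2 ≈ 0.941 N.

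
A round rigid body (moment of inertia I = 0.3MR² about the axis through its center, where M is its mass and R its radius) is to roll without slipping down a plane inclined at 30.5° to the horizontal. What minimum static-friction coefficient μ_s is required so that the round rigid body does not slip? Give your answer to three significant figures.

With I = 0.3MR², the ratio k = I/(MR²) is 0.3.
Newton's second law down the slope: Mg sinθ − f = Ma. The torque equation fR = Iα (with α = a/R) gives f = kMa.
These give a = g sinθ/(1+k) and the required friction f = kMg sinθ/(1+k).
The normal force is N = Mg cosθ, so μ_min = f/N = k tanθ/(1+k).
μ_min = 0.3 × tan30.5° / 1.3 ≈ 0.136.

μ_min ≈ 0.136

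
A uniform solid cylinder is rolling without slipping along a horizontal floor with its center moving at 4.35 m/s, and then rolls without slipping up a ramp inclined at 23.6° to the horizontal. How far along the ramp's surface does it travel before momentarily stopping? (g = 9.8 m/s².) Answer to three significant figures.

d ≈ 3.62 m

The moment of inertia is (1/2)MR², giving k ≡ I/(MR²) = 0.5.
Rolling without slipping gives ω = v/R, so the total kinetic energy is ½Mv² + ½Iω² = ½(1+k)Mv² = (3/4)Mv².
Setting this equal to Mgh gives the vertical rise h = (1+k)v₀²/(2g) = 1.5×4.35²/(2×9.8) = 1.448 m.
The distance along the slope is d = h/sinθ = 1.448/sin23.6° ≈ 3.62 m.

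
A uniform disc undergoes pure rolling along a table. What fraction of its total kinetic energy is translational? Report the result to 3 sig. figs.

fraction ≈ 0.667

The moment of inertia is (1/2)MR², giving k ≡ I/(MR²) = 0.5.
Since ω = v/R, the translational part is ½Mv² and the rotational part is ½I(v/R)² = ½kMv²; the total is ½(1+k)Mv².
The translational fraction is therefore 1/(1+k) = 1/1.5 ≈ 0.667.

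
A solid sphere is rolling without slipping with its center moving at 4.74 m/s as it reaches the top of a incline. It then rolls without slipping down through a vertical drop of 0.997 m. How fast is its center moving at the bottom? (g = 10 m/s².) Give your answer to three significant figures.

The moment of inertia is (2/5)MR², giving k ≡ I/(MR²) = 0.4.
The rolling condition ω = v/R makes the rotational term ½I(v/R)² = ½kMv², so KE_total = ½(1+k)Mv² = (7/10)Mv².
Energy conservation: (7/10)Mv₀² + Mgh = (7/10)Mv², so v² = v₀² + 2gh/(1+k).
v = √(4.74² + 2×10×0.997/1.4) = √36.71 ≈ 6.06 m/s.

v ≈ 6.06 m/s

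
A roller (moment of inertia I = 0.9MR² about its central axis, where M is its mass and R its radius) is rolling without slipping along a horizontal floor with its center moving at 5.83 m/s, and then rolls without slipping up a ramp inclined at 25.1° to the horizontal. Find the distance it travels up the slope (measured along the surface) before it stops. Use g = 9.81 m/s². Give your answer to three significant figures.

Here I = 0.9MR², so the shape factor k = I/(MR²) = 0.9.
The rolling condition ω = v/R makes the rotational term ½I(v/R)² = ½kMv², so KE_total = ½(1+k)Mv² = (19/20)Mv².
Setting this equal to Mgh gives the vertical rise h = (1+k)v₀²/(2g) = 1.9×5.83²/(2×9.81) = 3.291 m.
Along the incline, d = h/sinθ = 3.291/sin25.1° ≈ 7.76 m.

d ≈ 7.76 m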